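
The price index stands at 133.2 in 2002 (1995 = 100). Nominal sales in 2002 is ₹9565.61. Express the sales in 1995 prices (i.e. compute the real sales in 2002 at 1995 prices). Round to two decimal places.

Real = Nominal ÷ (Index/100) = 9565.61 ÷ (133.2/100)
     = 9565.61 ÷ 1.332 = 7181.3889

7181.39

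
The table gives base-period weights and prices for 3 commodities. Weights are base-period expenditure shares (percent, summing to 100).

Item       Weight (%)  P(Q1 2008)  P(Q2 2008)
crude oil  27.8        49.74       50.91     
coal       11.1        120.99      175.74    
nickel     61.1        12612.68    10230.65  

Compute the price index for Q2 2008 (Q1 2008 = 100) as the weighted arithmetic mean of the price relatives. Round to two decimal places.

crude oil: 27.8 × (50.91/49.74) = 27.8 × 1.023522 = 28.4539
coal: 11.1 × (175.74/120.99) = 11.1 × 1.452517 = 16.1229
nickel: 61.1 × (10230.65/12612.68) = 61.1 × 0.811140 = 49.5607
Index = Σ wᵢ·(p₁ᵢ/p₀ᵢ) = 28.4539 + 16.1229 + 49.5607 = 94.1375

94.14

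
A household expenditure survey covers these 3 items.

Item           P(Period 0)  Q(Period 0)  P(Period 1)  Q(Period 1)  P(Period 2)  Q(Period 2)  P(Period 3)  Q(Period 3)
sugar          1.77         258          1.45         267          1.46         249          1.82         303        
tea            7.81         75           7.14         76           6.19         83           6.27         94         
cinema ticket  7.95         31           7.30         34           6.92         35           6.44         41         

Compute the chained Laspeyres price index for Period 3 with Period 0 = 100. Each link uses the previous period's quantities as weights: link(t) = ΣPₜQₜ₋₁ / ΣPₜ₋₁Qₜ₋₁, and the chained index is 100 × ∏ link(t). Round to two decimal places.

87.78

Link Period 0→Period 1:
ΣP(Period 1)Q(Period 0) = 1.45×258 + 7.14×75 + 7.30×31 = 374.1 + 535.5 + 226.3 = 1135.9
ΣP(Period 0)Q(Period 0) = 1.77×258 + 7.81×75 + 7.95×31 = 456.66 + 585.75 + 246.45 = 1288.86
link = 1135.9/1288.86 = 0.881321
Link Period 1→Period 2:
ΣP(Period 2)Q(Period 1) = 1.46×267 + 6.19×76 + 6.92×34 = 389.82 + 470.44 + 235.28 = 1095.54
ΣP(Period 1)Q(Period 1) = 1.45×267 + 7.14×76 + 7.30×34 = 387.15 + 542.64 + 248.2 = 1177.99
link = 1095.54/1177.99 = 0.930008
Link Period 2→Period 3:
ΣP(Period 3)Q(Period 2) = 1.82×249 + 6.27×83 + 6.44×35 = 453.18 + 520.41 + 225.4 = 1198.99
ΣP(Period 2)Q(Period 2) = 1.46×249 + 6.19×83 + 6.92×35 = 363.54 + 513.77 + 242.2 = 1119.51
link = 1198.99/1119.51 = 1.070995
Chained index = 100 × 0.881321 × 0.930008 × 1.070995 = 87.7826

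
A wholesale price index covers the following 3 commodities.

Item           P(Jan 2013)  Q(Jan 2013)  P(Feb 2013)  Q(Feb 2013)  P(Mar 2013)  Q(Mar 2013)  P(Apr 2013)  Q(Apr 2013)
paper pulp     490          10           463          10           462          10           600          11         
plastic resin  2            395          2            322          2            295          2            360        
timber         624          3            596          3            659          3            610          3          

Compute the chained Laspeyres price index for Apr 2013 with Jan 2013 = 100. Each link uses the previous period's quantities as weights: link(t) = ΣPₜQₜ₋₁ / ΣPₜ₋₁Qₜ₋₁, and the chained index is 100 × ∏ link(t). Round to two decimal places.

114.50

Link Jan 2013→Feb 2013:
ΣP(Feb 2013)Q(Jan 2013) = 463×10 + 2×395 + 596×3 = 4630 + 790 + 1788 = 7208
ΣP(Jan 2013)Q(Jan 2013) = 490×10 + 2×395 + 624×3 = 4900 + 790 + 1872 = 7562
link = 7208/7562 = 0.953187
Link Feb 2013→Mar 2013:
ΣP(Mar 2013)Q(Feb 2013) = 462×10 + 2×322 + 659×3 = 4620 + 644 + 1977 = 7241
ΣP(Feb 2013)Q(Feb 2013) = 463×10 + 2×322 + 596×3 = 4630 + 644 + 1788 = 7062
link = 7241/7062 = 1.025347
Link Mar 2013→Apr 2013:
ΣP(Apr 2013)Q(Mar 2013) = 600×10 + 2×295 + 610×3 = 6000 + 590 + 1830 = 8420
ΣP(Mar 2013)Q(Mar 2013) = 462×10 + 2×295 + 659×3 = 4620 + 590 + 1977 = 7187
link = 8420/7187 = 1.171560
Chained index = 100 × 0.953187 × 1.025347 × 1.171560 = 114.5021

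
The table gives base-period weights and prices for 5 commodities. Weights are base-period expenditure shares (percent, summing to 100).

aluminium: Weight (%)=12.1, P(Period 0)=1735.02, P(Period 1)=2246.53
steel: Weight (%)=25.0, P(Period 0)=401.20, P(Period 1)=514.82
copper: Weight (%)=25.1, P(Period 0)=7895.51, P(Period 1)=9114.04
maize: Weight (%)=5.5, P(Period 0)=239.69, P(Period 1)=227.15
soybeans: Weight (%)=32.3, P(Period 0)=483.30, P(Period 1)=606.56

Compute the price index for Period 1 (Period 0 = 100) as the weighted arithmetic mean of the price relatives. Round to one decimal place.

aluminium: 12.1 × (2246.53/1735.02) = 12.1 × 1.294815 = 15.6673
steel: 25.0 × (514.82/401.20) = 25.0 × 1.283200 = 32.0800
copper: 25.1 × (9114.04/7895.51) = 25.1 × 1.154332 = 28.9737
maize: 5.5 × (227.15/239.69) = 5.5 × 0.947682 = 5.2123
soybeans: 32.3 × (606.56/483.30) = 32.3 × 1.255038 = 40.5377
Index = Σ wᵢ·(p₁ᵢ/p₀ᵢ) = 15.6673 + 32.0800 + 28.9737 + 5.2123 + 40.5377 = 122.4710

122.5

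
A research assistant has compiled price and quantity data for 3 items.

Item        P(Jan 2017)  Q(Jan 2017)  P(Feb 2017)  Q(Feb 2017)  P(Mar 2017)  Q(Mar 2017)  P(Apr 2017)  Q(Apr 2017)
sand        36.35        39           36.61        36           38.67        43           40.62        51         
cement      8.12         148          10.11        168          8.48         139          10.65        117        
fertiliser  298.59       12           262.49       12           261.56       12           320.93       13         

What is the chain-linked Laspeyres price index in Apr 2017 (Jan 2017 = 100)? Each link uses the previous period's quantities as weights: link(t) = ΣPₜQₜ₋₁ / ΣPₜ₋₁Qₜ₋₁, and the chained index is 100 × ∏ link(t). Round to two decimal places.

111.94

Link Jan 2017→Feb 2017:
ΣP(Feb 2017)Q(Jan 2017) = 36.61×39 + 10.11×148 + 262.49×12 = 1427.79 + 1496.28 + 3149.88 = 6073.95
ΣP(Jan 2017)Q(Jan 2017) = 36.35×39 + 8.12×148 + 298.59×12 = 1417.65 + 1201.76 + 3583.08 = 6202.49
link = 6073.95/6202.49 = 0.979276
Link Feb 2017→Mar 2017:
ΣP(Mar 2017)Q(Feb 2017) = 38.67×36 + 8.48×168 + 261.56×12 = 1392.12 + 1424.64 + 3138.72 = 5955.48
ΣP(Feb 2017)Q(Feb 2017) = 36.61×36 + 10.11×168 + 262.49×12 = 1317.96 + 1698.48 + 3149.88 = 6166.32
link = 5955.48/6166.32 = 0.965808
Link Mar 2017→Apr 2017:
ΣP(Apr 2017)Q(Mar 2017) = 40.62×43 + 10.65×139 + 320.93×12 = 1746.66 + 1480.35 + 3851.16 = 7078.17
ΣP(Mar 2017)Q(Mar 2017) = 38.67×43 + 8.48×139 + 261.56×12 = 1662.81 + 1178.72 + 3138.72 = 5980.25
link = 7078.17/5980.25 = 1.183591
Chained index = 100 × 0.979276 × 0.965808 × 1.183591 = 111.9431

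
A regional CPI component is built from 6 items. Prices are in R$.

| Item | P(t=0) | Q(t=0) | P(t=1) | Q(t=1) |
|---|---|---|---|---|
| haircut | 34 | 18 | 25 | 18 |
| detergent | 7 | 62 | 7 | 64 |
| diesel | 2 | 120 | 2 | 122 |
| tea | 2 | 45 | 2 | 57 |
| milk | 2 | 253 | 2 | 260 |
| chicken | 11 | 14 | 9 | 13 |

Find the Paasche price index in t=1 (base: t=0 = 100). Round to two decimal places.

Paasche price index uses current-period quantities as weights.
ΣP(t=1)·Q(t=1) = 25×18 + 7×64 + 2×122 + 2×57 + 2×260 + 9×13 = 450 + 448 + 244 + 114 + 520 + 117 = 1893
ΣP(t=0)·Q(t=1) = 34×18 + 7×64 + 2×122 + 2×57 + 2×260 + 11×13 = 612 + 448 + 244 + 114 + 520 + 143 = 2081
Index = 1893 / 2081 × 100 = 90.9659

90.97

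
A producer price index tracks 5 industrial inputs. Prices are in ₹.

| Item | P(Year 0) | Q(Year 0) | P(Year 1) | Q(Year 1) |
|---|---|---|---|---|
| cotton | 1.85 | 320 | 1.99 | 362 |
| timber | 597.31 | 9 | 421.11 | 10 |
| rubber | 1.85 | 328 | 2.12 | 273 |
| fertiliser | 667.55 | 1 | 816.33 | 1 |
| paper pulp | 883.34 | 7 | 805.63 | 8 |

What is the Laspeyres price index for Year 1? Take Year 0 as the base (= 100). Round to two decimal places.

Laspeyres price index uses base-period quantities as weights.
ΣP(Year 1)·Q(Year 0) = 1.99×320 + 421.11×9 + 2.12×328 + 816.33×1 + 805.63×7 = 636.8 + 3789.99 + 695.36 + 816.33 + 5639.41 = 11577.89
ΣP(Year 0)·Q(Year 0) = 1.85×320 + 597.31×9 + 1.85×328 + 667.55×1 + 883.34×7 = 592 + 5375.79 + 606.8 + 667.55 + 6183.38 = 13425.52
Index = 11577.89 / 13425.52 × 100 = 86.2379

86.24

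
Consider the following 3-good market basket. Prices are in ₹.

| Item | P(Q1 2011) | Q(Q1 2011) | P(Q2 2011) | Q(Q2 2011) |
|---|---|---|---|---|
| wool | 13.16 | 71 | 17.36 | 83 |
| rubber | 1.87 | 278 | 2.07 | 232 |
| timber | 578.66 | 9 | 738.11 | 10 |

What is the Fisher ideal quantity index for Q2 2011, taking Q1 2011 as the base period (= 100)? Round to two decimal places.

109.92

Laspeyres component (base-period weights):
ΣP(Q1 2011)Q(Q2 2011) = 13.16×83 + 1.87×232 + 578.66×10 = 1092.28 + 433.84 + 5786.6 = 7312.72
ΣP(Q1 2011)Q(Q1 2011) = 13.16×71 + 1.87×278 + 578.66×9 = 934.36 + 519.86 + 5207.94 = 6662.16
L = 7312.72 / 6662.16 × 100 = 109.7650
Paasche component (current-period weights):
ΣP(Q2 2011)Q(Q2 2011) = 17.36×83 + 2.07×232 + 738.11×10 = 1440.88 + 480.24 + 7381.1 = 9302.22
ΣP(Q2 2011)Q(Q1 2011) = 17.36×71 + 2.07×278 + 738.11×9 = 1232.56 + 575.46 + 6642.99 = 8451.01
P = 9302.22 / 8451.01 × 100 = 110.0723
Fisher = √(L × P) = √(109.7650 × 110.0723) = 109.9185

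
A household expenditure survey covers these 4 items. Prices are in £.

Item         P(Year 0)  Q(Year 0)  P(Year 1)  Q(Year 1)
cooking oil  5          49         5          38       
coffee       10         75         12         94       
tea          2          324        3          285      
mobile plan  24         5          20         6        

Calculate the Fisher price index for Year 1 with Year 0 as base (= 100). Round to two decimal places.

Laspeyres component (base-period weights):
ΣP(Year 1)Q(Year 0) = 5×49 + 12×75 + 3×324 + 20×5 = 245 + 900 + 972 + 100 = 2217
ΣP(Year 0)Q(Year 0) = 5×49 + 10×75 + 2×324 + 24×5 = 245 + 750 + 648 + 120 = 1763
L = 2217 / 1763 × 100 = 125.7516
Paasche component (current-period weights):
ΣP(Year 1)Q(Year 1) = 5×38 + 12×94 + 3×285 + 20×6 = 190 + 1128 + 855 + 120 = 2293
ΣP(Year 0)Q(Year 1) = 5×38 + 10×94 + 2×285 + 24×6 = 190 + 940 + 570 + 144 = 1844
P = 2293 / 1844 × 100 = 124.3492
Fisher = √(L × P) = √(125.7516 × 124.3492) = 125.0484

125.05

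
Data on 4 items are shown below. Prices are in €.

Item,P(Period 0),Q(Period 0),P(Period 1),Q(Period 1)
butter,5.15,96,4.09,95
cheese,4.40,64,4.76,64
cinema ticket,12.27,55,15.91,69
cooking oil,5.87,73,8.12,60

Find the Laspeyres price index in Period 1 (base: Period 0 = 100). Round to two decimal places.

Laspeyres price index uses base-period quantities as weights.
ΣP(Period 1)·Q(Period 0) = 4.09×96 + 4.76×64 + 15.91×55 + 8.12×73 = 392.64 + 304.64 + 875.05 + 592.76 = 2165.09
ΣP(Period 0)·Q(Period 0) = 5.15×96 + 4.40×64 + 12.27×55 + 5.87×73 = 494.4 + 281.6 + 674.85 + 428.51 = 1879.36
Index = 2165.09 / 1879.36 × 100 = 115.2036

115.20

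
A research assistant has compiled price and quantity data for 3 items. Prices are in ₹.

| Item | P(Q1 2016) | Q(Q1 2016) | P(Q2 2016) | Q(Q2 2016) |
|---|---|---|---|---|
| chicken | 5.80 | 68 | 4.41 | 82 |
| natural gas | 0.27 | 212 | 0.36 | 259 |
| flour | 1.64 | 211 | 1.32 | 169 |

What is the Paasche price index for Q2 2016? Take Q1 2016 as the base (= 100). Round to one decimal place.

82.4

Paasche price index uses current-period quantities as weights.
ΣP(Q2 2016)·Q(Q2 2016) = 4.41×82 + 0.36×259 + 1.32×169 = 361.62 + 93.24 + 223.08 = 677.94
ΣP(Q1 2016)·Q(Q2 2016) = 5.80×82 + 0.27×259 + 1.64×169 = 475.6 + 69.93 + 277.16 = 822.69
Index = 677.94 / 822.69 × 100 = 82.4053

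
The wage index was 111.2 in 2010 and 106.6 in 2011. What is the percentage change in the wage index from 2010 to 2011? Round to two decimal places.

Change = (106.6 − 111.2) / 111.2 × 100
       = -4.6 / 111.2 × 100 = -4.1367%

-4.14%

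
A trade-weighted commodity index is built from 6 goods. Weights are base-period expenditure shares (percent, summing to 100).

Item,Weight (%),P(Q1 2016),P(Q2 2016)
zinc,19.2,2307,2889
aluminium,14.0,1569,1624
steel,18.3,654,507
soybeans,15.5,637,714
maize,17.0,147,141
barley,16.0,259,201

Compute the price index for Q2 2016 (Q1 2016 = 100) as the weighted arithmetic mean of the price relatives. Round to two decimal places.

zinc: 19.2 × (2889/2307) = 19.2 × 1.252276 = 24.0437
aluminium: 14.0 × (1624/1569) = 14.0 × 1.035054 = 14.4908
steel: 18.3 × (507/654) = 18.3 × 0.775229 = 14.1867
soybeans: 15.5 × (714/637) = 15.5 × 1.120879 = 17.3736
maize: 17.0 × (141/147) = 17.0 × 0.959184 = 16.3061
barley: 16.0 × (201/259) = 16.0 × 0.776062 = 12.4170
Index = Σ wᵢ·(p₁ᵢ/p₀ᵢ) = 24.0437 + 14.4908 + 14.1867 + 17.3736 + 16.3061 + 12.4170 = 98.8179

98.82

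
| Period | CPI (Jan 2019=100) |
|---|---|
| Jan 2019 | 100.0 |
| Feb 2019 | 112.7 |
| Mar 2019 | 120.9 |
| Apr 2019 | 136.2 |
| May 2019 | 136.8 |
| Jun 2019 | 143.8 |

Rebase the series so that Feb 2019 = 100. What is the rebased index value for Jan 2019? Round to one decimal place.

88.7

Rebased(Jan 2019) = 100.0 / 112.7 × 100 = 88.7311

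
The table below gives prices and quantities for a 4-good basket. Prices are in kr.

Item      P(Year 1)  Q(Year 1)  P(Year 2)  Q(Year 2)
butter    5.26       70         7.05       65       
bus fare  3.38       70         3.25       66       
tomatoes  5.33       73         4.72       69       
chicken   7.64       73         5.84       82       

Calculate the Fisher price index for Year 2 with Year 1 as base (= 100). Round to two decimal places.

95.45

Laspeyres component (base-period weights):
ΣP(Year 2)Q(Year 1) = 7.05×70 + 3.25×70 + 4.72×73 + 5.84×73 = 493.5 + 227.5 + 344.56 + 426.32 = 1491.88
ΣP(Year 1)Q(Year 1) = 5.26×70 + 3.38×70 + 5.33×73 + 7.64×73 = 368.2 + 236.6 + 389.09 + 557.72 = 1551.61
L = 1491.88 / 1551.61 × 100 = 96.1505
Paasche component (current-period weights):
ΣP(Year 2)Q(Year 2) = 7.05×65 + 3.25×66 + 4.72×69 + 5.84×82 = 458.25 + 214.5 + 325.68 + 478.88 = 1477.31
ΣP(Year 1)Q(Year 2) = 5.26×65 + 3.38×66 + 5.33×69 + 7.64×82 = 341.9 + 223.08 + 367.77 + 626.48 = 1559.23
P = 1477.31 / 1559.23 × 100 = 94.7461
Fisher = √(L × P) = √(96.1505 × 94.7461) = 95.4457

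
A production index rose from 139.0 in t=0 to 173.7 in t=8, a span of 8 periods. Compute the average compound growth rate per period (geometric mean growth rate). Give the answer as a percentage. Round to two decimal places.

Growth factor = (173.7/139.0)^(1/8) = (1.249640)^(1/8) = 1.028249
Growth rate = 1.028249 − 1 = 0.028249 = 2.8249%

2.82%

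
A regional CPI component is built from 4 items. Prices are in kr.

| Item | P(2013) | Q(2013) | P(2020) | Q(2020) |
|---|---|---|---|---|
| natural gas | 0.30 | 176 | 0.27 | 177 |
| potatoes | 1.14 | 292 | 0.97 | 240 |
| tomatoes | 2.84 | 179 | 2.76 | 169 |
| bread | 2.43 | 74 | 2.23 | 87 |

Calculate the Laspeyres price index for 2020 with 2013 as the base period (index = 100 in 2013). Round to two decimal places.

Laspeyres price index uses base-period quantities as weights.
ΣP(2020)·Q(2013) = 0.27×176 + 0.97×292 + 2.76×179 + 2.23×74 = 47.52 + 283.24 + 494.04 + 165.02 = 989.82
ΣP(2013)·Q(2013) = 0.30×176 + 1.14×292 + 2.84×179 + 2.43×74 = 52.8 + 332.88 + 508.36 + 179.82 = 1073.86
Index = 989.82 / 1073.86 × 100 = 92.1740

92.17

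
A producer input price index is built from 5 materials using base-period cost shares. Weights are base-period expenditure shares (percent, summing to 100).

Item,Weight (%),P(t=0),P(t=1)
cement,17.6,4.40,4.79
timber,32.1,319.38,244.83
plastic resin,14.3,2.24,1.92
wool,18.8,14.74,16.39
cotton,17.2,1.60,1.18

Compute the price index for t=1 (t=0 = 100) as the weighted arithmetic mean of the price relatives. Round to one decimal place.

cement: 17.6 × (4.79/4.40) = 17.6 × 1.088636 = 19.1600
timber: 32.1 × (244.83/319.38) = 32.1 × 0.766579 = 24.6072
plastic resin: 14.3 × (1.92/2.24) = 14.3 × 0.857143 = 12.2571
wool: 18.8 × (16.39/14.74) = 18.8 × 1.111940 = 20.9045
cotton: 17.2 × (1.18/1.60) = 17.2 × 0.737500 = 12.6850
Index = Σ wᵢ·(p₁ᵢ/p₀ᵢ) = 19.1600 + 24.6072 + 12.2571 + 20.9045 + 12.6850 = 89.6138

89.6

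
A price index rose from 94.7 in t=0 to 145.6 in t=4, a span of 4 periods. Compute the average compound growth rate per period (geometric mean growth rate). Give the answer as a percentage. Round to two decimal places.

Growth factor = (145.6/94.7)^(1/4) = (1.537487)^(1/4) = 1.113532
Growth rate = 1.113532 − 1 = 0.113532 = 11.3532%

11.35%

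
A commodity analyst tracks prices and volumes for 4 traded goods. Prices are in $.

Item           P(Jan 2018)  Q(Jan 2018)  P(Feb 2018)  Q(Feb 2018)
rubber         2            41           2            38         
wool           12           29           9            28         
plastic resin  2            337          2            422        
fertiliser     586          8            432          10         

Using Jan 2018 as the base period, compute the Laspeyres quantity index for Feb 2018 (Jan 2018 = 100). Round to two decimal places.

Laspeyres quantity index uses base-period prices as weights.
ΣP(Jan 2018)·Q(Feb 2018) = 2×38 + 12×28 + 2×422 + 586×10 = 76 + 336 + 844 + 5860 = 7116
ΣP(Jan 2018)·Q(Jan 2018) = 2×41 + 12×29 + 2×337 + 586×8 = 82 + 348 + 674 + 4688 = 5792
Index = 7116 / 5792 × 100 = 122.8591

122.86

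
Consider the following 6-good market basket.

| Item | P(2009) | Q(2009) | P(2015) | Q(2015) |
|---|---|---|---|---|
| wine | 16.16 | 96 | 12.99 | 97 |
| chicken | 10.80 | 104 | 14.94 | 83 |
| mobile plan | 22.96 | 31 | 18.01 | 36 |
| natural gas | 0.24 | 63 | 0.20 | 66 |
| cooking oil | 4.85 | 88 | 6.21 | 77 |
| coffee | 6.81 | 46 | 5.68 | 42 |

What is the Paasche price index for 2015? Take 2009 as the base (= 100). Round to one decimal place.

97.8

Paasche price index uses current-period quantities as weights.
ΣP(2015)·Q(2015) = 12.99×97 + 14.94×83 + 18.01×36 + 0.20×66 + 6.21×77 + 5.68×42 = 1260.03 + 1240.02 + 648.36 + 13.2 + 478.17 + 238.56 = 3878.34
ΣP(2009)·Q(2015) = 16.16×97 + 10.80×83 + 22.96×36 + 0.24×66 + 4.85×77 + 6.81×42 = 1567.52 + 896.4 + 826.56 + 15.84 + 373.45 + 286.02 = 3965.79
Index = 3878.34 / 3965.79 × 100 = 97.7949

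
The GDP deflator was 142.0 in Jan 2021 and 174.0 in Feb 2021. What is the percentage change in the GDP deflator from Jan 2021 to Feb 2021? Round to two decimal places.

22.54%

Change = (174.0 − 142.0) / 142.0 × 100
       = 32.0 / 142.0 × 100 = 22.5352%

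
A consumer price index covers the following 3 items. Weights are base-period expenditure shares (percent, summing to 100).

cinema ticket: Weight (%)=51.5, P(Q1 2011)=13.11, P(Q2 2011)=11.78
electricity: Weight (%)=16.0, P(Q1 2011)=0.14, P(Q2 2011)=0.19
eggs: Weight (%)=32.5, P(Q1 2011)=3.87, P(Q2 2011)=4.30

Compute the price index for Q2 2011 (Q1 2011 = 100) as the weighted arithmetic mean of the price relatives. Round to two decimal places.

cinema ticket: 51.5 × (11.78/13.11) = 51.5 × 0.898551 = 46.2754
electricity: 16.0 × (0.19/0.14) = 16.0 × 1.357143 = 21.7143
eggs: 32.5 × (4.30/3.87) = 32.5 × 1.111111 = 36.1111
Index = Σ wᵢ·(p₁ᵢ/p₀ᵢ) = 46.2754 + 21.7143 + 36.1111 = 104.1008

104.10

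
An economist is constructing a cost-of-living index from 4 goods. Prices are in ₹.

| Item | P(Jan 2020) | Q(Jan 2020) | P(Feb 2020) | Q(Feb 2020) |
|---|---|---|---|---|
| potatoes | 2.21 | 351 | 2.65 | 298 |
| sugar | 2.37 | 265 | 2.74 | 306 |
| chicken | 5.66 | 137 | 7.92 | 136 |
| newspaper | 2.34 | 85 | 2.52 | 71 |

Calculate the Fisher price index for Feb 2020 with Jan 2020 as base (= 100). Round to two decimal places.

124.31

Laspeyres component (base-period weights):
ΣP(Feb 2020)Q(Jan 2020) = 2.65×351 + 2.74×265 + 7.92×137 + 2.52×85 = 930.15 + 726.1 + 1085.04 + 214.2 = 2955.49
ΣP(Jan 2020)Q(Jan 2020) = 2.21×351 + 2.37×265 + 5.66×137 + 2.34×85 = 775.71 + 628.05 + 775.42 + 198.9 = 2378.08
L = 2955.49 / 2378.08 × 100 = 124.2805
Paasche component (current-period weights):
ΣP(Feb 2020)Q(Feb 2020) = 2.65×298 + 2.74×306 + 7.92×136 + 2.52×71 = 789.7 + 838.44 + 1077.12 + 178.92 = 2884.18
ΣP(Jan 2020)Q(Feb 2020) = 2.21×298 + 2.37×306 + 5.66×136 + 2.34×71 = 658.58 + 725.22 + 769.76 + 166.14 = 2319.7
P = 2884.18 / 2319.7 × 100 = 124.3342
Fisher = √(L × P) = √(124.2805 × 124.3342) = 124.3073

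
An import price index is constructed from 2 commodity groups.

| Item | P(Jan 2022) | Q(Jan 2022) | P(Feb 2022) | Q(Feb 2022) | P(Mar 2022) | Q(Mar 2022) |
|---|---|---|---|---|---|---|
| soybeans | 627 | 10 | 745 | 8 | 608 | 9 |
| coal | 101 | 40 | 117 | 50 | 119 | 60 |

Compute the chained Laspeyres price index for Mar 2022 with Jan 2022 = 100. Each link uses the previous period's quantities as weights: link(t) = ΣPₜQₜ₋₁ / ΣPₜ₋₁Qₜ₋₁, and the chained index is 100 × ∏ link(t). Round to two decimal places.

Link Jan 2022→Feb 2022:
ΣP(Feb 2022)Q(Jan 2022) = 745×10 + 117×40 = 7450 + 4680 = 12130
ΣP(Jan 2022)Q(Jan 2022) = 627×10 + 101×40 = 6270 + 4040 = 10310
link = 12130/10310 = 1.176528
Link Feb 2022→Mar 2022:
ΣP(Mar 2022)Q(Feb 2022) = 608×8 + 119×50 = 4864 + 5950 = 10814
ΣP(Feb 2022)Q(Feb 2022) = 745×8 + 117×50 = 5960 + 5850 = 11810
link = 10814/11810 = 0.915665
Chained index = 100 × 1.176528 × 0.915665 = 107.7305

107.73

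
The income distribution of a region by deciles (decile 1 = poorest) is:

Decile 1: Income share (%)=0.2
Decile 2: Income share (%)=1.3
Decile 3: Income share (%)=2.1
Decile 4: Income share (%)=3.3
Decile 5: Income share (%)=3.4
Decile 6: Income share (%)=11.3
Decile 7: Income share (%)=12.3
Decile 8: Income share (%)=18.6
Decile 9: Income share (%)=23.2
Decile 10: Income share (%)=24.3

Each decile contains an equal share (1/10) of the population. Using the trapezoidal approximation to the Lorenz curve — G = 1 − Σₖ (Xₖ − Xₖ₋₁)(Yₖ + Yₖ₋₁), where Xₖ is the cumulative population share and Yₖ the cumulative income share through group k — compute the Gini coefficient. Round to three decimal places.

Cumulative income shares Yₖ: 0.0020, 0.0150, 0.0360, 0.0690, 0.1030, 0.2160, 0.3390, 0.5250, 0.7570, 1.0000
Σ (Xₖ−Xₖ₋₁)(Yₖ+Yₖ₋₁) = (1/10)(0.0020+0.0000) + (1/10)(0.0150+0.0020) + (1/10)(0.0360+0.0150) + (1/10)(0.0690+0.0360) + (1/10)(0.1030+0.0690) + (1/10)(0.2160+0.1030) + (1/10)(0.3390+0.2160) + (1/10)(0.5250+0.3390) + (1/10)(0.7570+0.5250) + (1/10)(1.0000+0.7570)
  = 0.0002 + 0.0017 + 0.0051 + 0.0105 + 0.0172 + 0.0319 + 0.0555 + 0.0864 + 0.1282 + 0.1757 = 0.5124
G = 1 − 0.5124 = 0.4876

0.488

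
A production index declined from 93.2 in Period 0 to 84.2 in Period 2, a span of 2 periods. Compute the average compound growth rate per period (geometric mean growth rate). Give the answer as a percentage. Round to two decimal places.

Growth factor = (84.2/93.2)^(1/2) = (0.903433)^(1/2) = 0.950491
Growth rate = 0.950491 − 1 = -0.049509 = -4.9509%

-4.95%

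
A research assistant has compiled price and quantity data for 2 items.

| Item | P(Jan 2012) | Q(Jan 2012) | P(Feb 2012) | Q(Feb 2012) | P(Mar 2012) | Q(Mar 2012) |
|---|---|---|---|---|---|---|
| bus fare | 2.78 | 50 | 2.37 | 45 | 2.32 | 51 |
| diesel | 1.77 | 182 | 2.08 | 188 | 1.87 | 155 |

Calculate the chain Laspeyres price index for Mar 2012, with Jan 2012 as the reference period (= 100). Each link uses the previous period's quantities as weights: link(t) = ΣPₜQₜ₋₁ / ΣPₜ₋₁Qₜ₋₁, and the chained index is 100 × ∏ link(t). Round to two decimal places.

98.75

Link Jan 2012→Feb 2012:
ΣP(Feb 2012)Q(Jan 2012) = 2.37×50 + 2.08×182 = 118.5 + 378.56 = 497.06
ΣP(Jan 2012)Q(Jan 2012) = 2.78×50 + 1.77×182 = 139 + 322.14 = 461.14
link = 497.06/461.14 = 1.077894
Link Feb 2012→Mar 2012:
ΣP(Mar 2012)Q(Feb 2012) = 2.32×45 + 1.87×188 = 104.4 + 351.56 = 455.96
ΣP(Feb 2012)Q(Feb 2012) = 2.37×45 + 2.08×188 = 106.65 + 391.04 = 497.69
link = 455.96/497.69 = 0.916153
Chained index = 100 × 1.077894 × 0.916153 = 98.7515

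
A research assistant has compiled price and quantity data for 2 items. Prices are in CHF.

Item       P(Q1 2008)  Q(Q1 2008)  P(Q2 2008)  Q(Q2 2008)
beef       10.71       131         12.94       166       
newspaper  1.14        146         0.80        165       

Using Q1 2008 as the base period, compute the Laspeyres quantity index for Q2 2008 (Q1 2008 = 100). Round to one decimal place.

Laspeyres quantity index uses base-period prices as weights.
ΣP(Q1 2008)·Q(Q2 2008) = 10.71×166 + 1.14×165 = 1777.86 + 188.1 = 1965.96
ΣP(Q1 2008)·Q(Q1 2008) = 10.71×131 + 1.14×146 = 1403.01 + 166.44 = 1569.45
Index = 1965.96 / 1569.45 × 100 = 125.2643

125.3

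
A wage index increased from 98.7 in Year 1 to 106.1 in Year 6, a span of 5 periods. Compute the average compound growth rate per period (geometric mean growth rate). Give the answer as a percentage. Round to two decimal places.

1.46%

Growth factor = (106.1/98.7)^(1/5) = (1.074975)^(1/5) = 1.014564
Growth rate = 1.014564 − 1 = 0.014564 = 1.4564%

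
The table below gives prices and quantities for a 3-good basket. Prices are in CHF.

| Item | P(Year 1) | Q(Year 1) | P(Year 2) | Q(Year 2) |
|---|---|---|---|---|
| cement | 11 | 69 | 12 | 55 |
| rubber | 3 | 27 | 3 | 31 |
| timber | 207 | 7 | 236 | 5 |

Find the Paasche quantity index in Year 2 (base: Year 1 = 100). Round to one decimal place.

Paasche quantity index uses current-period prices as weights.
ΣP(Year 2)·Q(Year 2) = 12×55 + 3×31 + 236×5 = 660 + 93 + 1180 = 1933
ΣP(Year 2)·Q(Year 1) = 12×69 + 3×27 + 236×7 = 828 + 81 + 1652 = 2561
Index = 1933 / 2561 × 100 = 75.4783

75.5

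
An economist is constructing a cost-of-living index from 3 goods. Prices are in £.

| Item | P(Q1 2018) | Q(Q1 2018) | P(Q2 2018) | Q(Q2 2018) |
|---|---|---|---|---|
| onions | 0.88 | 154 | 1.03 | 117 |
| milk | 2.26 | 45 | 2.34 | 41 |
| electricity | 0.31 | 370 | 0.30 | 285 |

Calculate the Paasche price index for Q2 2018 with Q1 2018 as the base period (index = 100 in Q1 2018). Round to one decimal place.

106.3

Paasche price index uses current-period quantities as weights.
ΣP(Q2 2018)·Q(Q2 2018) = 1.03×117 + 2.34×41 + 0.30×285 = 120.51 + 95.94 + 85.5 = 301.95
ΣP(Q1 2018)·Q(Q2 2018) = 0.88×117 + 2.26×41 + 0.31×285 = 102.96 + 92.66 + 88.35 = 283.97
Index = 301.95 / 283.97 × 100 = 106.3317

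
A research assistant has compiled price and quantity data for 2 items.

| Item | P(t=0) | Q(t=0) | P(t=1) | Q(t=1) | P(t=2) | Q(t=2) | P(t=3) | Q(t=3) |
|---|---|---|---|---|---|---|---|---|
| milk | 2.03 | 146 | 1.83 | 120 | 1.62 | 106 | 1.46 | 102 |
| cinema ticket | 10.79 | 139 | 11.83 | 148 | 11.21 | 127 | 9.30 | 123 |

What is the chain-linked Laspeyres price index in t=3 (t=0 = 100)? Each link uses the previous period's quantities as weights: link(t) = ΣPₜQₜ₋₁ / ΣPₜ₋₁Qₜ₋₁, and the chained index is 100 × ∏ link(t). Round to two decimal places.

Link t=0→t=1:
ΣP(t=1)Q(t=0) = 1.83×146 + 11.83×139 = 267.18 + 1644.37 = 1911.55
ΣP(t=0)Q(t=0) = 2.03×146 + 10.79×139 = 296.38 + 1499.81 = 1796.19
link = 1911.55/1796.19 = 1.064225
Link t=1→t=2:
ΣP(t=2)Q(t=1) = 1.62×120 + 11.21×148 = 194.4 + 1659.08 = 1853.48
ΣP(t=1)Q(t=1) = 1.83×120 + 11.83×148 = 219.6 + 1750.84 = 1970.44
link = 1853.48/1970.44 = 0.940643
Link t=2→t=3:
ΣP(t=3)Q(t=2) = 1.46×106 + 9.30×127 = 154.76 + 1181.1 = 1335.86
ΣP(t=2)Q(t=2) = 1.62×106 + 11.21×127 = 171.72 + 1423.67 = 1595.39
link = 1335.86/1595.39 = 0.837325
Chained index = 100 × 1.064225 × 0.940643 × 0.837325 = 83.8209

83.82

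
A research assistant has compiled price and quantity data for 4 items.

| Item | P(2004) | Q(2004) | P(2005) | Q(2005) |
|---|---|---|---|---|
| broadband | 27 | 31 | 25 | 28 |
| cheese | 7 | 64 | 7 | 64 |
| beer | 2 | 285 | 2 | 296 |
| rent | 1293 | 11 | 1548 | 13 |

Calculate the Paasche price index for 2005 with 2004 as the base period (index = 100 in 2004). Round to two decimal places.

117.52

Paasche price index uses current-period quantities as weights.
ΣP(2005)·Q(2005) = 25×28 + 7×64 + 2×296 + 1548×13 = 700 + 448 + 592 + 20124 = 21864
ΣP(2004)·Q(2005) = 27×28 + 7×64 + 2×296 + 1293×13 = 756 + 448 + 592 + 16809 = 18605
Index = 21864 / 18605 × 100 = 117.5168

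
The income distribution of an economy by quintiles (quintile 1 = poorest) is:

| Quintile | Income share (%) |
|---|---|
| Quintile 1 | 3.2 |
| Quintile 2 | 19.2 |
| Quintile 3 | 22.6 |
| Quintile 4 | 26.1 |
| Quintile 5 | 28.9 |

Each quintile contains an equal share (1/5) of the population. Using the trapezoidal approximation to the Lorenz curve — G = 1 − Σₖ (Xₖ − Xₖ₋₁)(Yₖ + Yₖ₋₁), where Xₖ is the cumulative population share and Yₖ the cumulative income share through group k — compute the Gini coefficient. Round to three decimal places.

Cumulative income shares Yₖ: 0.0320, 0.2240, 0.4500, 0.7110, 1.0000
Σ (Xₖ−Xₖ₋₁)(Yₖ+Yₖ₋₁) = (1/5)(0.0320+0.0000) + (1/5)(0.2240+0.0320) + (1/5)(0.4500+0.2240) + (1/5)(0.7110+0.4500) + (1/5)(1.0000+0.7110)
  = 0.0064 + 0.0512 + 0.1348 + 0.2322 + 0.3422 = 0.7668
G = 1 − 0.7668 = 0.2332

0.233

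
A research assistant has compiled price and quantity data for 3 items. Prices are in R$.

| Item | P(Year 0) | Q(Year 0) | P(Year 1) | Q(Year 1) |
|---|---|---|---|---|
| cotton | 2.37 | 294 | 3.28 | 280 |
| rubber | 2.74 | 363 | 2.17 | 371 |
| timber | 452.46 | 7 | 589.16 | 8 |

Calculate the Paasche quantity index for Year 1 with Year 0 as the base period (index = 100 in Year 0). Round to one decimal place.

Paasche quantity index uses current-period prices as weights.
ΣP(Year 1)·Q(Year 1) = 3.28×280 + 2.17×371 + 589.16×8 = 918.4 + 805.07 + 4713.28 = 6436.75
ΣP(Year 1)·Q(Year 0) = 3.28×294 + 2.17×363 + 589.16×7 = 964.32 + 787.71 + 4124.12 = 5876.15
Index = 6436.75 / 5876.15 × 100 = 109.5403

109.5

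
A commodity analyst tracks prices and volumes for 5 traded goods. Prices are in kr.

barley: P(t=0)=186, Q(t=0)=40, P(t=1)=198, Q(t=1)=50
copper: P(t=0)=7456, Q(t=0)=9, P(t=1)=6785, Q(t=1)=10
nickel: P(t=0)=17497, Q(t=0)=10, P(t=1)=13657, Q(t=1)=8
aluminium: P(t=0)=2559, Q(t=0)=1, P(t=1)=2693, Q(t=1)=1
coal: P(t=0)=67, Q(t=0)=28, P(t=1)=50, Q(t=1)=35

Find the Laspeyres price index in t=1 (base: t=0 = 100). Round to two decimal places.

82.56

Laspeyres price index uses base-period quantities as weights.
ΣP(t=1)·Q(t=0) = 198×40 + 6785×9 + 13657×10 + 2693×1 + 50×28 = 7920 + 61065 + 136570 + 2693 + 1400 = 209648
ΣP(t=0)·Q(t=0) = 186×40 + 7456×9 + 17497×10 + 2559×1 + 67×28 = 7440 + 67104 + 174970 + 2559 + 1876 = 253949
Index = 209648 / 253949 × 100 = 82.5552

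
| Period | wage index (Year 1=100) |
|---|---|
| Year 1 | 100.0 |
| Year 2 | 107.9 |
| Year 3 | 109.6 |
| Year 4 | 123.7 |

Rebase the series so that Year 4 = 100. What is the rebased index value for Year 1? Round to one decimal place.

80.8

Rebased(Year 1) = 100.0 / 123.7 × 100 = 80.8407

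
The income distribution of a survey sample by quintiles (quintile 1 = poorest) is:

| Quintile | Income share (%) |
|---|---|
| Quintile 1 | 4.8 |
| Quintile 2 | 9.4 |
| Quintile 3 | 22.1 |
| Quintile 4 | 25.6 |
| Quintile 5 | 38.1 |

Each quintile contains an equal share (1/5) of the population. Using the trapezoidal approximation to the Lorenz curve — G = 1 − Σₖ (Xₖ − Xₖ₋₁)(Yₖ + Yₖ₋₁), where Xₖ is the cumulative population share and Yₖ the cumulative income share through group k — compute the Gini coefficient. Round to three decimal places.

0.331

Cumulative income shares Yₖ: 0.0480, 0.1420, 0.3630, 0.6190, 1.0000
Σ (Xₖ−Xₖ₋₁)(Yₖ+Yₖ₋₁) = (1/5)(0.0480+0.0000) + (1/5)(0.1420+0.0480) + (1/5)(0.3630+0.1420) + (1/5)(0.6190+0.3630) + (1/5)(1.0000+0.6190)
  = 0.0096 + 0.0380 + 0.1010 + 0.1964 + 0.3238 = 0.6688
G = 1 − 0.6688 = 0.3312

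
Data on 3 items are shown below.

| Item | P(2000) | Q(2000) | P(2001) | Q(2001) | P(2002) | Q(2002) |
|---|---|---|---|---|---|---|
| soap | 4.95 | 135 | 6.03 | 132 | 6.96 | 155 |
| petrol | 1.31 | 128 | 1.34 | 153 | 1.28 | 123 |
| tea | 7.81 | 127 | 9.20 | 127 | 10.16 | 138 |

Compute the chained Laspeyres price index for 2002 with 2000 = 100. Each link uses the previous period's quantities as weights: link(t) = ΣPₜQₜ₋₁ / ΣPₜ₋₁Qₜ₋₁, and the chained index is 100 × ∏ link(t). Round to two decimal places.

Link 2000→2001:
ΣP(2001)Q(2000) = 6.03×135 + 1.34×128 + 9.20×127 = 814.05 + 171.52 + 1168.4 = 2153.97
ΣP(2000)Q(2000) = 4.95×135 + 1.31×128 + 7.81×127 = 668.25 + 167.68 + 991.87 = 1827.8
link = 2153.97/1827.8 = 1.178450
Link 2001→2002:
ΣP(2002)Q(2001) = 6.96×132 + 1.28×153 + 10.16×127 = 918.72 + 195.84 + 1290.32 = 2404.88
ΣP(2001)Q(2001) = 6.03×132 + 1.34×153 + 9.20×127 = 795.96 + 205.02 + 1168.4 = 2169.38
link = 2404.88/2169.38 = 1.108556
Chained index = 100 × 1.178450 × 1.108556 = 130.6378

130.64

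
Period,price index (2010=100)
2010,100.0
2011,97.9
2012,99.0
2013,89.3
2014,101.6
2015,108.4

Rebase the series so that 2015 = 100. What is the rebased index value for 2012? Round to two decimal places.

Rebased(2012) = 99.0 / 108.4 × 100 = 91.3284

91.33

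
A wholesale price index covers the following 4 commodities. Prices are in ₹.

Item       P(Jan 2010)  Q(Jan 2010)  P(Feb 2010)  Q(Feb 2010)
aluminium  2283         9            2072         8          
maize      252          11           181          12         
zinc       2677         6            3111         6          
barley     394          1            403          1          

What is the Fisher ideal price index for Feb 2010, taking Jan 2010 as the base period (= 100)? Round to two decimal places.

Laspeyres component (base-period weights):
ΣP(Feb 2010)Q(Jan 2010) = 2072×9 + 181×11 + 3111×6 + 403×1 = 18648 + 1991 + 18666 + 403 = 39708
ΣP(Jan 2010)Q(Jan 2010) = 2283×9 + 252×11 + 2677×6 + 394×1 = 20547 + 2772 + 16062 + 394 = 39775
L = 39708 / 39775 × 100 = 99.8316
Paasche component (current-period weights):
ΣP(Feb 2010)Q(Feb 2010) = 2072×8 + 181×12 + 3111×6 + 403×1 = 16576 + 2172 + 18666 + 403 = 37817
ΣP(Jan 2010)Q(Feb 2010) = 2283×8 + 252×12 + 2677×6 + 394×1 = 18264 + 3024 + 16062 + 394 = 37744
P = 37817 / 37744 × 100 = 100.1934
Fisher = √(L × P) = √(99.8316 × 100.1934) = 100.0123

100.01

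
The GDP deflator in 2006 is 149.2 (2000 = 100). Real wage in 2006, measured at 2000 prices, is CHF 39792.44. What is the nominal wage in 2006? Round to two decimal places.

Nominal = Real × (Index/100) = 39792.44 × (149.2/100)
        = 39792.44 × 1.492 = 59370.3205

59370.32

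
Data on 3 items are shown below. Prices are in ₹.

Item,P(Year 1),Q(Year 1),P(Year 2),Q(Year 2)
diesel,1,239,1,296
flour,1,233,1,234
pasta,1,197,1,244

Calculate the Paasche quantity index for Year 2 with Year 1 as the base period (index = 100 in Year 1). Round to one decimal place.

115.7

Paasche quantity index uses current-period prices as weights.
ΣP(Year 2)·Q(Year 2) = 1×296 + 1×234 + 1×244 = 296 + 234 + 244 = 774
ΣP(Year 2)·Q(Year 1) = 1×239 + 1×233 + 1×197 = 239 + 233 + 197 = 669
Index = 774 / 669 × 100 = 115.6951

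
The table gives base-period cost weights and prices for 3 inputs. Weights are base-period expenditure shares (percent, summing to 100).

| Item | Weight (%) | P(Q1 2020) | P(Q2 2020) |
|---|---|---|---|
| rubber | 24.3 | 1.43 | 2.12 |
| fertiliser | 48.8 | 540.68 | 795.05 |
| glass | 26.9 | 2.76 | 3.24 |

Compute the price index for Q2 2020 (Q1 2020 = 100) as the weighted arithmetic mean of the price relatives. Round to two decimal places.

139.36

rubber: 24.3 × (2.12/1.43) = 24.3 × 1.482517 = 36.0252
fertiliser: 48.8 × (795.05/540.68) = 48.8 × 1.470463 = 71.7586
glass: 26.9 × (3.24/2.76) = 26.9 × 1.173913 = 31.5783
Index = Σ wᵢ·(p₁ᵢ/p₀ᵢ) = 36.0252 + 71.7586 + 31.5783 = 139.3620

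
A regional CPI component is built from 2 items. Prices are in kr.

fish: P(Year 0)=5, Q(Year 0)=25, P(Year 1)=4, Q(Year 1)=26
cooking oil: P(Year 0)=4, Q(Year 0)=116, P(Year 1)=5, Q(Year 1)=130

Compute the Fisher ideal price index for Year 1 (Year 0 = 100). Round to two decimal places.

Laspeyres component (base-period weights):
ΣP(Year 1)Q(Year 0) = 4×25 + 5×116 = 100 + 580 = 680
ΣP(Year 0)Q(Year 0) = 5×25 + 4×116 = 125 + 464 = 589
L = 680 / 589 × 100 = 115.4499
Paasche component (current-period weights):
ΣP(Year 1)Q(Year 1) = 4×26 + 5×130 = 104 + 650 = 754
ΣP(Year 0)Q(Year 1) = 5×26 + 4×130 = 130 + 520 = 650
P = 754 / 650 × 100 = 116.0000
Fisher = √(L × P) = √(115.4499 × 116.0000) = 115.7246

115.72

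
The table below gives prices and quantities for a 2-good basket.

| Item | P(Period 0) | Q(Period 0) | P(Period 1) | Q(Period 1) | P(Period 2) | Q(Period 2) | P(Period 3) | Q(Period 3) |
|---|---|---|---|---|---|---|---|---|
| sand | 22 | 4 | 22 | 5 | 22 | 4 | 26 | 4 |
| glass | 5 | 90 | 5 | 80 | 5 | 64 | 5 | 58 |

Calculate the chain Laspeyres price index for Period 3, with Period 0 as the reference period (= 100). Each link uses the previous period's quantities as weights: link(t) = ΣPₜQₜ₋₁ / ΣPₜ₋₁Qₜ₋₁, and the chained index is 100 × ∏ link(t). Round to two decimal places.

103.92

Link Period 0→Period 1:
ΣP(Period 1)Q(Period 0) = 22×4 + 5×90 = 88 + 450 = 538
ΣP(Period 0)Q(Period 0) = 22×4 + 5×90 = 88 + 450 = 538
link = 538/538 = 1.000000
Link Period 1→Period 2:
ΣP(Period 2)Q(Period 1) = 22×5 + 5×80 = 110 + 400 = 510
ΣP(Period 1)Q(Period 1) = 22×5 + 5×80 = 110 + 400 = 510
link = 510/510 = 1.000000
Link Period 2→Period 3:
ΣP(Period 3)Q(Period 2) = 26×4 + 5×64 = 104 + 320 = 424
ΣP(Period 2)Q(Period 2) = 22×4 + 5×64 = 88 + 320 = 408
link = 424/408 = 1.039216
Chained index = 100 × 1.000000 × 1.000000 × 1.039216 = 103.9216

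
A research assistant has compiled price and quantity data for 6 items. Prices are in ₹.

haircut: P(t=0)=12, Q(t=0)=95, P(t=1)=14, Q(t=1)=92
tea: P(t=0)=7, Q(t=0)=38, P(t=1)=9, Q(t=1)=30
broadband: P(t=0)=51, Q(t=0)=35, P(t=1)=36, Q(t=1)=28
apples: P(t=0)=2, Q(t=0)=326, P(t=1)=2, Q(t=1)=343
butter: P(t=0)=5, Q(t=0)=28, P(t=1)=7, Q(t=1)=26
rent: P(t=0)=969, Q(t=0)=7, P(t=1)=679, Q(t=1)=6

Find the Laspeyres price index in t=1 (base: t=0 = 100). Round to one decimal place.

79.3

Laspeyres price index uses base-period quantities as weights.
ΣP(t=1)·Q(t=0) = 14×95 + 9×38 + 36×35 + 2×326 + 7×28 + 679×7 = 1330 + 342 + 1260 + 652 + 196 + 4753 = 8533
ΣP(t=0)·Q(t=0) = 12×95 + 7×38 + 51×35 + 2×326 + 5×28 + 969×7 = 1140 + 266 + 1785 + 652 + 140 + 6783 = 10766
Index = 8533 / 10766 × 100 = 79.2588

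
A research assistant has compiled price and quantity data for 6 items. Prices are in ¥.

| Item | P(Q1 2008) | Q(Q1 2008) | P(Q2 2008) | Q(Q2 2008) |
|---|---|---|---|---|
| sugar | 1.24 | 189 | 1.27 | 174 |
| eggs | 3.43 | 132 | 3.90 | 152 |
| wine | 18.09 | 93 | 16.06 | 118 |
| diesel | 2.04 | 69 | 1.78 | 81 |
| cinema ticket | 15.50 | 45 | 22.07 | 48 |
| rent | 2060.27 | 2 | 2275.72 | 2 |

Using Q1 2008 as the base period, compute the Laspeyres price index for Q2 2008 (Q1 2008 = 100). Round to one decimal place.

108.0

Laspeyres price index uses base-period quantities as weights.
ΣP(Q2 2008)·Q(Q1 2008) = 1.27×189 + 3.90×132 + 16.06×93 + 1.78×69 + 22.07×45 + 2275.72×2 = 240.03 + 514.8 + 1493.58 + 122.82 + 993.15 + 4551.44 = 7915.82
ΣP(Q1 2008)·Q(Q1 2008) = 1.24×189 + 3.43×132 + 18.09×93 + 2.04×69 + 15.50×45 + 2060.27×2 = 234.36 + 452.76 + 1682.37 + 140.76 + 697.5 + 4120.54 = 7328.29
Index = 7915.82 / 7328.29 × 100 = 108.0173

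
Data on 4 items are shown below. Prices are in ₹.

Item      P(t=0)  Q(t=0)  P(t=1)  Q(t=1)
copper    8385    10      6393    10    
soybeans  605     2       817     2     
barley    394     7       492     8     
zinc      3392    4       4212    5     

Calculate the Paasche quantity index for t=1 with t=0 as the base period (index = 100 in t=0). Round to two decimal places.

Paasche quantity index uses current-period prices as weights.
ΣP(t=1)·Q(t=1) = 6393×10 + 817×2 + 492×8 + 4212×5 = 63930 + 1634 + 3936 + 21060 = 90560
ΣP(t=1)·Q(t=0) = 6393×10 + 817×2 + 492×7 + 4212×4 = 63930 + 1634 + 3444 + 16848 = 85856
Index = 90560 / 85856 × 100 = 105.4789

105.48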